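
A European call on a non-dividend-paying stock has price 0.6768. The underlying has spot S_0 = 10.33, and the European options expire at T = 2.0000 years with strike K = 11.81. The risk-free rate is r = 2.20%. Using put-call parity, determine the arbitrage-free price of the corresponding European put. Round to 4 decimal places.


Answer: Put price = 1.6484

Derivation:
Put-call parity: C - P = S_0 * exp(-qT) - K * exp(-rT).
S_0 * exp(-qT) = 10.3300 * 1.00000000 = 10.33000000
K * exp(-rT) = 11.8100 * 0.95695396 = 11.30162624
P = C - S*exp(-qT) + K*exp(-rT)
P = 0.6768 - 10.33000000 + 11.30162624 = 1.6484


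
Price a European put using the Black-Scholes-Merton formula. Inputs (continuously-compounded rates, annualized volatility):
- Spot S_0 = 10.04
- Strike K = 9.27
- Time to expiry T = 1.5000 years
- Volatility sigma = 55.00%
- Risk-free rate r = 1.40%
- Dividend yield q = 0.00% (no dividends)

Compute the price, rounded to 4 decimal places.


d1 = (ln(S/K) + (r - q + 0.5*sigma^2) * T) / (sigma * sqrt(T)) = 0.48643709
d2 = d1 - sigma * sqrt(T) = -0.18717259
exp(-rT) = 0.97921896; exp(-qT) = 1.00000000
P = K * exp(-rT) * N(-d2) - S_0 * exp(-qT) * N(-d1)
N(-d1) = 0.31332865; N(-d2) = 0.57423734
P = 9.2700 * 0.97921896 * 0.57423734 - 10.0400 * 1.00000000 * 0.31332865 = 2.0667

Answer: Price = 2.0667


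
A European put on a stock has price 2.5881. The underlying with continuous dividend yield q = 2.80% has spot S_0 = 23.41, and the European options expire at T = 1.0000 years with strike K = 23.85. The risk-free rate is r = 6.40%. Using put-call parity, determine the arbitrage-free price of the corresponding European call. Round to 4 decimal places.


Answer: Call price = 2.9803

Derivation:
Put-call parity: C - P = S_0 * exp(-qT) - K * exp(-rT).
S_0 * exp(-qT) = 23.4100 * 0.97238837 = 22.76361167
K * exp(-rT) = 23.8500 * 0.93800500 = 22.37141924
C = P + S*exp(-qT) - K*exp(-rT)
C = 2.5881 + 22.76361167 - 22.37141924 = 2.9803


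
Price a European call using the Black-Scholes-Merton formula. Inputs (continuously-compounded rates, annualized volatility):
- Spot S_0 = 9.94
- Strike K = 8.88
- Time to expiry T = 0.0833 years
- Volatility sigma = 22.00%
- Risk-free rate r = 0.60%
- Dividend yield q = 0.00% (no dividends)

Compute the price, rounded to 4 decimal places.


Answer: Price = 1.0733

Derivation:
d1 = (ln(S/K) + (r - q + 0.5*sigma^2) * T) / (sigma * sqrt(T)) = 1.81557009
d2 = d1 - sigma * sqrt(T) = 1.75207426
exp(-rT) = 0.99950032; exp(-qT) = 1.00000000
C = S_0 * exp(-qT) * N(d1) - K * exp(-rT) * N(d2)
N(d1) = 0.96528183; N(d2) = 0.96011948
C = 9.9400 * 1.00000000 * 0.96528183 - 8.8800 * 0.99950032 * 0.96011948 = 1.0733


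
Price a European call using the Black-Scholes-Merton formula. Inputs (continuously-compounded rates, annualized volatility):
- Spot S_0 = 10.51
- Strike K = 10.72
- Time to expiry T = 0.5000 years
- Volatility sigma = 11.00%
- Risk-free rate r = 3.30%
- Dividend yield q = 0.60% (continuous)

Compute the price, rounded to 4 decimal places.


Answer: Price = 0.2941

Derivation:
d1 = (ln(S/K) + (r - q + 0.5*sigma^2) * T) / (sigma * sqrt(T)) = -0.04189891
d2 = d1 - sigma * sqrt(T) = -0.11968066
exp(-rT) = 0.98363538; exp(-qT) = 0.99700450
C = S_0 * exp(-qT) * N(d1) - K * exp(-rT) * N(d2)
N(d1) = 0.48328964; N(d2) = 0.45236806
C = 10.5100 * 0.99700450 * 0.48328964 - 10.7200 * 0.98363538 * 0.45236806 = 0.2941


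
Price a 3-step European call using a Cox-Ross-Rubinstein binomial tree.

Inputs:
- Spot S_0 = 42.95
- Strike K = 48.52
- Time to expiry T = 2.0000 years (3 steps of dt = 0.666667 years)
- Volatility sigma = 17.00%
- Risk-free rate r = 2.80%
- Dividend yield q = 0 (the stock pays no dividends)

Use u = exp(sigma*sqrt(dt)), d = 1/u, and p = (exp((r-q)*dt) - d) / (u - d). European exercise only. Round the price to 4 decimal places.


dt = T/N = 0.666667
u = exp(sigma*sqrt(dt)) = 1.148899; d = 1/u = 0.870398
p = (exp((r-q)*dt) - d) / (u - d) = 0.533009
Discount per step: exp(-r*dt) = 0.981506
Stock lattice S(k, i) with i counting down-moves:
  k=0: S(0,0) = 42.9500
  k=1: S(1,0) = 49.3452; S(1,1) = 37.3836
  k=2: S(2,0) = 56.6927; S(2,1) = 42.9500; S(2,2) = 32.5386
  k=3: S(3,0) = 65.1342; S(3,1) = 49.3452; S(3,2) = 37.3836; S(3,3) = 28.3216
Terminal payoffs V(N, i) = max(S_T - K, 0):
  V(3,0) = 16.614210; V(3,1) = 0.825228; V(3,2) = 0.000000; V(3,3) = 0.000000
Backward induction: V(k, i) = exp(-r*dt) * [p * V(k+1, i) + (1-p) * V(k+1, i+1)].
  V(2,0) = exp(-r*dt) * [p*16.614210 + (1-p)*0.825228] = 9.070008
  V(2,1) = exp(-r*dt) * [p*0.825228 + (1-p)*0.000000] = 0.431720
  V(2,2) = exp(-r*dt) * [p*0.000000 + (1-p)*0.000000] = 0.000000
  V(1,0) = exp(-r*dt) * [p*9.070008 + (1-p)*0.431720] = 4.942875
  V(1,1) = exp(-r*dt) * [p*0.431720 + (1-p)*0.000000] = 0.225855
  V(0,0) = exp(-r*dt) * [p*4.942875 + (1-p)*0.225855] = 2.689398

Answer: Price = V(0,0) = 2.6894


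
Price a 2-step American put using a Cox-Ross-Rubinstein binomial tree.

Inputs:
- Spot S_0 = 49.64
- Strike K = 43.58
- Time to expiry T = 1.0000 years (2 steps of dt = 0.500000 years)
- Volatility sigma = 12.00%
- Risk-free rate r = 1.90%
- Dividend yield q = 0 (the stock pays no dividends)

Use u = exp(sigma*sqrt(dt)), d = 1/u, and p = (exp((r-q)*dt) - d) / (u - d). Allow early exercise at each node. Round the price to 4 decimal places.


Answer: Price = V(0,0) = 0.3582

Derivation:
dt = T/N = 0.500000
u = exp(sigma*sqrt(dt)) = 1.088557; d = 1/u = 0.918647
p = (exp((r-q)*dt) - d) / (u - d) = 0.534978
Discount per step: exp(-r*dt) = 0.990545
Stock lattice S(k, i) with i counting down-moves:
  k=0: S(0,0) = 49.6400
  k=1: S(1,0) = 54.0360; S(1,1) = 45.6017
  k=2: S(2,0) = 58.8212; S(2,1) = 49.6400; S(2,2) = 41.8919
Terminal payoffs V(N, i) = max(K - S_T, 0):
  V(2,0) = 0.000000; V(2,1) = 0.000000; V(2,2) = 1.688149
Backward induction: V(k, i) = exp(-r*dt) * [p * V(k+1, i) + (1-p) * V(k+1, i+1)]; then take max(V_cont, immediate exercise) for American.
  V(1,0) = exp(-r*dt) * [p*0.000000 + (1-p)*0.000000] = 0.000000; exercise = 0.000000; V(1,0) = max -> 0.000000
  V(1,1) = exp(-r*dt) * [p*0.000000 + (1-p)*1.688149] = 0.777604; exercise = 0.000000; V(1,1) = max -> 0.777604
  V(0,0) = exp(-r*dt) * [p*0.000000 + (1-p)*0.777604] = 0.358184; exercise = 0.000000; V(0,0) = max -> 0.358184


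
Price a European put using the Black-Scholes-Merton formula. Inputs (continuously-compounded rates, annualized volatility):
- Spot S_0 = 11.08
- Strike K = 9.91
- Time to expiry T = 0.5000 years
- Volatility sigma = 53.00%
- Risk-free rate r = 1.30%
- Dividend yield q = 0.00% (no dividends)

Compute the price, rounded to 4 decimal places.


Answer: Price = 1.0137

Derivation:
d1 = (ln(S/K) + (r - q + 0.5*sigma^2) * T) / (sigma * sqrt(T)) = 0.50250566
d2 = d1 - sigma * sqrt(T) = 0.12773906
exp(-rT) = 0.99352108; exp(-qT) = 1.00000000
P = K * exp(-rT) * N(-d2) - S_0 * exp(-qT) * N(-d1)
N(-d1) = 0.30765594; N(-d2) = 0.44917774
P = 9.9100 * 0.99352108 * 0.44917774 - 11.0800 * 1.00000000 * 0.30765594 = 1.0137


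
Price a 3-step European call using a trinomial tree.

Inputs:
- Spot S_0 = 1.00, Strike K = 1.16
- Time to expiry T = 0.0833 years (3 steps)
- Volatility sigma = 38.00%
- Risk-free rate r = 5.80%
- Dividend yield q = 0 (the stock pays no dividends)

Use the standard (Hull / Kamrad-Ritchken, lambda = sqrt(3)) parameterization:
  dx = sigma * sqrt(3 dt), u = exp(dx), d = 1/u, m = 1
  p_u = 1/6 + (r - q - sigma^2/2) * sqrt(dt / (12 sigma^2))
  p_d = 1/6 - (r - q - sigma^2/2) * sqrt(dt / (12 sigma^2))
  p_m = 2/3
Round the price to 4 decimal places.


dt = T/N = 0.027767; dx = sigma*sqrt(3*dt) = 0.109675
u = exp(dx) = 1.115915; d = 1/u = 0.896126
p_u = 0.164869, p_m = 0.666667, p_d = 0.168464
Discount per step: exp(-r*dt) = 0.998391
Stock lattice S(k, j) with j the centered position index:
  k=0: S(0,+0) = 1.0000
  k=1: S(1,-1) = 0.8961; S(1,+0) = 1.0000; S(1,+1) = 1.1159
  k=2: S(2,-2) = 0.8030; S(2,-1) = 0.8961; S(2,+0) = 1.0000; S(2,+1) = 1.1159; S(2,+2) = 1.2453
  k=3: S(3,-3) = 0.7196; S(3,-2) = 0.8030; S(3,-1) = 0.8961; S(3,+0) = 1.0000; S(3,+1) = 1.1159; S(3,+2) = 1.2453; S(3,+3) = 1.3896
Terminal payoffs V(N, j) = max(S_T - K, 0):
  V(3,-3) = 0.000000; V(3,-2) = 0.000000; V(3,-1) = 0.000000; V(3,+0) = 0.000000; V(3,+1) = 0.000000; V(3,+2) = 0.085266; V(3,+3) = 0.229611
Backward induction: V(k, j) = exp(-r*dt) * [p_u * V(k+1, j+1) + p_m * V(k+1, j) + p_d * V(k+1, j-1)]
  V(2,-2) = exp(-r*dt) * [p_u*0.000000 + p_m*0.000000 + p_d*0.000000] = 0.000000
  V(2,-1) = exp(-r*dt) * [p_u*0.000000 + p_m*0.000000 + p_d*0.000000] = 0.000000
  V(2,+0) = exp(-r*dt) * [p_u*0.000000 + p_m*0.000000 + p_d*0.000000] = 0.000000
  V(2,+1) = exp(-r*dt) * [p_u*0.085266 + p_m*0.000000 + p_d*0.000000] = 0.014035
  V(2,+2) = exp(-r*dt) * [p_u*0.229611 + p_m*0.085266 + p_d*0.000000] = 0.094547
  V(1,-1) = exp(-r*dt) * [p_u*0.000000 + p_m*0.000000 + p_d*0.000000] = 0.000000
  V(1,+0) = exp(-r*dt) * [p_u*0.014035 + p_m*0.000000 + p_d*0.000000] = 0.002310
  V(1,+1) = exp(-r*dt) * [p_u*0.094547 + p_m*0.014035 + p_d*0.000000] = 0.024905
  V(0,+0) = exp(-r*dt) * [p_u*0.024905 + p_m*0.002310 + p_d*0.000000] = 0.005637

Answer: Price = V(0,0) = 0.0056


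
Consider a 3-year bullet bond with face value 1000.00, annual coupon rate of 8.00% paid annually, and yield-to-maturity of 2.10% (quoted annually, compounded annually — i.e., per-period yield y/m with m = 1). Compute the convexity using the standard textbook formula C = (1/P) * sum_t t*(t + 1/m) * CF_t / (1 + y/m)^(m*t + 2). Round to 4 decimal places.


Coupon per period c = face * coupon_rate / m = 80.000000
Periods per year m = 1; per-period yield y/m = 0.021000
Number of cashflows N = 3
Cashflows (t years, CF_t, discount factor 1/(1+y/m)^(m*t), PV):
  t = 1.0000: CF_t = 80.000000, DF = 0.979432, PV = 78.354554
  t = 2.0000: CF_t = 80.000000, DF = 0.959287, PV = 76.742952
  t = 3.0000: CF_t = 1080.000000, DF = 0.939556, PV = 1014.720722
Price P = sum_t PV_t = 1169.818228
Convexity numerator sum_t t*(t + 1/m) * CF_t / (1+y/m)^(m*t + 2):
  t = 1.0000: term = 150.328996
  t = 2.0000: term = 441.711055
  t = 3.0000: term = 11680.899600
Convexity = (1/P) * sum = 12272.939651 / 1169.818228 = 10.491322

Answer: Convexity = 10.4913


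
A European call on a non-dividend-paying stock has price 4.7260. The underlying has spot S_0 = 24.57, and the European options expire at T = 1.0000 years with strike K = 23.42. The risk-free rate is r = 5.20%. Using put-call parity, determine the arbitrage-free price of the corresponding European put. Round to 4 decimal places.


Answer: Put price = 2.3893

Derivation:
Put-call parity: C - P = S_0 * exp(-qT) - K * exp(-rT).
S_0 * exp(-qT) = 24.5700 * 1.00000000 = 24.57000000
K * exp(-rT) = 23.4200 * 0.94932887 = 22.23328206
P = C - S*exp(-qT) + K*exp(-rT)
P = 4.7260 - 24.57000000 + 22.23328206 = 2.3893


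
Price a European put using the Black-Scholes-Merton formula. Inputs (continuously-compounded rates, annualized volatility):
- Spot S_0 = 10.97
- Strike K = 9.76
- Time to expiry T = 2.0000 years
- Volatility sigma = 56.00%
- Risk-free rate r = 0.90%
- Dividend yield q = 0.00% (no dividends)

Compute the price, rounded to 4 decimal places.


Answer: Price = 2.5157

Derivation:
d1 = (ln(S/K) + (r - q + 0.5*sigma^2) * T) / (sigma * sqrt(T)) = 0.56628126
d2 = d1 - sigma * sqrt(T) = -0.22567834
exp(-rT) = 0.98216103; exp(-qT) = 1.00000000
P = K * exp(-rT) * N(-d2) - S_0 * exp(-qT) * N(-d1)
N(-d1) = 0.28560130; N(-d2) = 0.58927420
P = 9.7600 * 0.98216103 * 0.58927420 - 10.9700 * 1.00000000 * 0.28560130 = 2.5157


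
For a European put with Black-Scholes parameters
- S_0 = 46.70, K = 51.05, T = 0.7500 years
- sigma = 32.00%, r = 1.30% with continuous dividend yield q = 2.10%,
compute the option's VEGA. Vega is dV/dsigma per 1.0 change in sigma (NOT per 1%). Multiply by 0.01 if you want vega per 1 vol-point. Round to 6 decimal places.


Answer: Vega = 15.553922

Derivation:
d1 = -0.2044591435; d2 = -0.4815872727
phi(d1) = 0.3906902221; exp(-qT) = 0.9843733826; exp(-rT) = 0.9902973771
Vega = S * exp(-qT) * phi(d1) * sqrt(T) = 46.7000 * 0.9843733826 * 0.3906902221 * 0.8660254038 = 15.553922


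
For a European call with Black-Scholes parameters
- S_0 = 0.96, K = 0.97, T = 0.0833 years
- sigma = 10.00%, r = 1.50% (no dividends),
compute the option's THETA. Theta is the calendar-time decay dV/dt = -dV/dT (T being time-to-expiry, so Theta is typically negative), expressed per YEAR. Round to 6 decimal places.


Answer: Theta = -0.068789

Derivation:
d1 = -0.3013258114; d2 = -0.3301875507
phi(d1) = 0.3812358161; exp(-qT) = 1.0000000000; exp(-rT) = 0.9987512803
Theta = -S*exp(-qT)*phi(d1)*sigma/(2*sqrt(T)) - r*K*exp(-rT)*N(d2) + q*S*exp(-qT)*N(d1)
N(d1) = 0.3815830302; N(d2) = 0.3706291265; sqrt(T) = 0.2886173938
Term 1 = -0.9600 * 1.0000000000 * 0.3812358161 * 0.1000 / (2 * 0.2886173938) = -0.0634033830
Term 2 = -0.0150 * 0.9700 * 0.9987512803 * 0.3706291265 = -0.0053859199
Term 3 = 0 (no dividend yield, q = 0)
Theta = -0.0634033830 + (-0.0053859199) + (0.0000000000) = -0.068789


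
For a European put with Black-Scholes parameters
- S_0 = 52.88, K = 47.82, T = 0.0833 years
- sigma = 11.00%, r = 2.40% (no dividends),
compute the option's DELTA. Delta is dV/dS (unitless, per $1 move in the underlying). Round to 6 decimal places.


Answer: Delta = -0.000583

Derivation:
d1 = 3.2469661071; d2 = 3.2152181938
phi(d1) = 0.0020491443; exp(-qT) = 1.0000000000; exp(-rT) = 0.9980027971
N(-d1) = 0.0005832114
Delta = -exp(-qT) * N(-d1) = -1.0000000000 * 0.0005832114 = -0.000583


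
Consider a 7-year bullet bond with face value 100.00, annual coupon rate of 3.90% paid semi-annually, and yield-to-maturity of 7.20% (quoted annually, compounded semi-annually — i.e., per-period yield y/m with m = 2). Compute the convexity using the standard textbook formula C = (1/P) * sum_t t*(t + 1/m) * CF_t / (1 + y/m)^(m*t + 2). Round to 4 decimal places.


Answer: Convexity = 40.5713

Derivation:
Coupon per period c = face * coupon_rate / m = 1.950000
Periods per year m = 2; per-period yield y/m = 0.036000
Number of cashflows N = 14
Cashflows (t years, CF_t, discount factor 1/(1+y/m)^(m*t), PV):
  t = 0.5000: CF_t = 1.950000, DF = 0.965251, PV = 1.882239
  t = 1.0000: CF_t = 1.950000, DF = 0.931709, PV = 1.816833
  t = 1.5000: CF_t = 1.950000, DF = 0.899333, PV = 1.753700
  t = 2.0000: CF_t = 1.950000, DF = 0.868082, PV = 1.692761
  t = 2.5000: CF_t = 1.950000, DF = 0.837917, PV = 1.633939
  t = 3.0000: CF_t = 1.950000, DF = 0.808801, PV = 1.577161
  t = 3.5000: CF_t = 1.950000, DF = 0.780696, PV = 1.522356
  t = 4.0000: CF_t = 1.950000, DF = 0.753567, PV = 1.469456
  t = 4.5000: CF_t = 1.950000, DF = 0.727381, PV = 1.418394
  t = 5.0000: CF_t = 1.950000, DF = 0.702106, PV = 1.369106
  t = 5.5000: CF_t = 1.950000, DF = 0.677708, PV = 1.321531
  t = 6.0000: CF_t = 1.950000, DF = 0.654158, PV = 1.275609
  t = 6.5000: CF_t = 1.950000, DF = 0.631427, PV = 1.231283
  t = 7.0000: CF_t = 101.950000, DF = 0.609486, PV = 62.137053
Price P = sum_t PV_t = 82.101422
Convexity numerator sum_t t*(t + 1/m) * CF_t / (1+y/m)^(m*t + 2):
  t = 0.5000: term = 0.876850
  t = 1.0000: term = 2.539141
  t = 1.5000: term = 4.901817
  t = 2.0000: term = 7.885806
  t = 2.5000: term = 11.417673
  t = 3.0000: term = 15.429287
  t = 3.5000: term = 19.857513
  t = 4.0000: term = 24.643907
  t = 4.5000: term = 29.734444
  t = 5.0000: term = 35.079245
  t = 5.5000: term = 40.632330
  t = 6.0000: term = 46.351377
  t = 6.5000: term = 52.197497
  t = 7.0000: term = 3039.418111
Convexity = (1/P) * sum = 3330.964998 / 82.101422 = 40.571344


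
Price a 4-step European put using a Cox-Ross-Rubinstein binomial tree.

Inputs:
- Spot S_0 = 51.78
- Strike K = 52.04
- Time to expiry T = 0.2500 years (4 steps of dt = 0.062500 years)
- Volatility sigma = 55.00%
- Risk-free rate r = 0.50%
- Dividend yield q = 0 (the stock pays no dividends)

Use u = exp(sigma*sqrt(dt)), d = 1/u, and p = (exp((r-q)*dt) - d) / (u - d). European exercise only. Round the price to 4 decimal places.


Answer: Price = V(0,0) = 5.4784

Derivation:
dt = T/N = 0.062500
u = exp(sigma*sqrt(dt)) = 1.147402; d = 1/u = 0.871534
p = (exp((r-q)*dt) - d) / (u - d) = 0.466812
Discount per step: exp(-r*dt) = 0.999688
Stock lattice S(k, i) with i counting down-moves:
  k=0: S(0,0) = 51.7800
  k=1: S(1,0) = 59.4125; S(1,1) = 45.1280
  k=2: S(2,0) = 68.1700; S(2,1) = 51.7800; S(2,2) = 39.3306
  k=3: S(3,0) = 78.2183; S(3,1) = 59.4125; S(3,2) = 45.1280; S(3,3) = 34.2780
  k=4: S(4,0) = 89.7478; S(4,1) = 68.1700; S(4,2) = 51.7800; S(4,3) = 39.3306; S(4,4) = 29.8745
Terminal payoffs V(N, i) = max(K - S_T, 0):
  V(4,0) = 0.000000; V(4,1) = 0.000000; V(4,2) = 0.260000; V(4,3) = 12.709355; V(4,4) = 22.165539
Backward induction: V(k, i) = exp(-r*dt) * [p * V(k+1, i) + (1-p) * V(k+1, i+1)].
  V(3,0) = exp(-r*dt) * [p*0.000000 + (1-p)*0.000000] = 0.000000
  V(3,1) = exp(-r*dt) * [p*0.000000 + (1-p)*0.260000] = 0.138586
  V(3,2) = exp(-r*dt) * [p*0.260000 + (1-p)*12.709355] = 6.895691
  V(3,3) = exp(-r*dt) * [p*12.709355 + (1-p)*22.165539] = 17.745732
  V(2,0) = exp(-r*dt) * [p*0.000000 + (1-p)*0.138586] = 0.073869
  V(2,1) = exp(-r*dt) * [p*0.138586 + (1-p)*6.895691] = 3.740224
  V(2,2) = exp(-r*dt) * [p*6.895691 + (1-p)*17.745732] = 12.676841
  V(1,0) = exp(-r*dt) * [p*0.073869 + (1-p)*3.740224] = 2.028092
  V(1,1) = exp(-r*dt) * [p*3.740224 + (1-p)*12.676841] = 8.502463
  V(0,0) = exp(-r*dt) * [p*2.028092 + (1-p)*8.502463] = 5.478436


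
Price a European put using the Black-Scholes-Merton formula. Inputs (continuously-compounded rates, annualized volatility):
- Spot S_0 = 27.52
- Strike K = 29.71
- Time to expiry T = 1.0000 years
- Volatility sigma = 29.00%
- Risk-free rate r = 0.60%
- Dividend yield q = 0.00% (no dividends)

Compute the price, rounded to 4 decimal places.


d1 = (ln(S/K) + (r - q + 0.5*sigma^2) * T) / (sigma * sqrt(T)) = -0.09834716
d2 = d1 - sigma * sqrt(T) = -0.38834716
exp(-rT) = 0.99401796; exp(-qT) = 1.00000000
P = K * exp(-rT) * N(-d2) - S_0 * exp(-qT) * N(-d1)
N(-d1) = 0.53917168; N(-d2) = 0.65112043
P = 29.7100 * 0.99401796 * 0.65112043 - 27.5200 * 1.00000000 * 0.53917168 = 4.3911

Answer: Price = 4.3911


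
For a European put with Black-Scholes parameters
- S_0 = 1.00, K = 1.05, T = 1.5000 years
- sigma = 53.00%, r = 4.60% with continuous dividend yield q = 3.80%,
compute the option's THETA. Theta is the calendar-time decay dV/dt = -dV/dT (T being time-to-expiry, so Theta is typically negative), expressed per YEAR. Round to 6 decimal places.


d1 = 0.2678799508; d2 = -0.3812348310
phi(d1) = 0.3848820454; exp(-qT) = 0.9445940694; exp(-rT) = 0.9333266801
Theta = -S*exp(-qT)*phi(d1)*sigma/(2*sqrt(T)) + r*K*exp(-rT)*N(-d2) - q*S*exp(-qT)*N(-d1)
N(-d1) = 0.3943958634; N(-d2) = 0.6484854971; sqrt(T) = 1.2247448714
Term 1 = -1.0000 * 0.9445940694 * 0.3848820454 * 0.5300 / (2 * 1.2247448714) = -0.0786634720
Term 2 = 0.0460 * 1.0500 * 0.9333266801 * 0.6484854971 = 0.0292335178
Term 3 = -0.0380 * 1.0000 * 0.9445940694 * 0.3943958634 = -0.0141566718
Theta = -0.0786634720 + (0.0292335178) + (-0.0141566718) = -0.063587

Answer: Theta = -0.063587


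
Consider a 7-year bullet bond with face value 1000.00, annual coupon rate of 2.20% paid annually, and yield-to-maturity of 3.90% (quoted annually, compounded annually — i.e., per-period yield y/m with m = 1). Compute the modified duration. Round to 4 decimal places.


Coupon per period c = face * coupon_rate / m = 22.000000
Periods per year m = 1; per-period yield y/m = 0.039000
Number of cashflows N = 7
Cashflows (t years, CF_t, discount factor 1/(1+y/m)^(m*t), PV):
  t = 1.0000: CF_t = 22.000000, DF = 0.962464, PV = 21.174206
  t = 2.0000: CF_t = 22.000000, DF = 0.926337, PV = 20.379409
  t = 3.0000: CF_t = 22.000000, DF = 0.891566, PV = 19.614446
  t = 4.0000: CF_t = 22.000000, DF = 0.858100, PV = 18.878196
  t = 5.0000: CF_t = 22.000000, DF = 0.825890, PV = 18.169582
  t = 6.0000: CF_t = 22.000000, DF = 0.794889, PV = 17.487567
  t = 7.0000: CF_t = 1022.000000, DF = 0.765052, PV = 781.883526
Price P = sum_t PV_t = 897.586932
First compute Macaulay numerator sum_t t * PV_t:
  t * PV_t at t = 1.0000: 21.174206
  t * PV_t at t = 2.0000: 40.758818
  t * PV_t at t = 3.0000: 58.843337
  t * PV_t at t = 4.0000: 75.512784
  t * PV_t at t = 5.0000: 90.847911
  t * PV_t at t = 6.0000: 104.925403
  t * PV_t at t = 7.0000: 5473.184683
Macaulay duration D = 5865.247143 / 897.586932 = 6.534461
Modified duration = D / (1 + y/m) = 6.534461 / (1 + 0.039000) = 6.289183

Answer: Modified duration = 6.2892


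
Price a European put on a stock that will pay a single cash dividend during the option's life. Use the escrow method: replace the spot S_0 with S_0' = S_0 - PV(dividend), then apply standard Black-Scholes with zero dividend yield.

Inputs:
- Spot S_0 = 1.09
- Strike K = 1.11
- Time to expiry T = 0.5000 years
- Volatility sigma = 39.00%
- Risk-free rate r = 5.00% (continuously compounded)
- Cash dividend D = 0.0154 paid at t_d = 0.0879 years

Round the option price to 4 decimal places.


PV(D) = D * exp(-r * t_d) = 0.0154 * 0.99561464 = 0.01533247
S_0' = S_0 - PV(D) = 1.0900 - 0.01533247 = 1.07466753
d1 = (ln(S_0'/K) + (r + sigma^2/2)*T) / (sigma*sqrt(T)) = 0.11123815
d2 = d1 - sigma*sqrt(T) = -0.16453349
exp(-rT) = 0.97530991
N(-d1) = 0.45571375; N(-d2) = 0.56534441
P = K * exp(-rT) * N(-d2) - S_0' * N(-d1) = 1.1100 * 0.97530991 * 0.56534441 - 1.07466753 * 0.45571375 = 0.1223

Answer: Price = 0.1223


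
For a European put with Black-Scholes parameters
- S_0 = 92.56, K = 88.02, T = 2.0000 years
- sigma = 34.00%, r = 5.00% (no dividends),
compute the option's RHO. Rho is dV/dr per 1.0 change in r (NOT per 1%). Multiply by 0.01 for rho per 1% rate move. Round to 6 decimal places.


d1 = 0.5529845840; d2 = 0.0721519728
phi(d1) = 0.3423798423; exp(-qT) = 1.0000000000; exp(-rT) = 0.9048374180
N(-d2) = 0.4712404828
Rho = -K*T*exp(-rT)*N(-d2) = -88.0200 * 2.0000 * 0.9048374180 * 0.4712404828 = -75.062756

Answer: Rho = -75.062756


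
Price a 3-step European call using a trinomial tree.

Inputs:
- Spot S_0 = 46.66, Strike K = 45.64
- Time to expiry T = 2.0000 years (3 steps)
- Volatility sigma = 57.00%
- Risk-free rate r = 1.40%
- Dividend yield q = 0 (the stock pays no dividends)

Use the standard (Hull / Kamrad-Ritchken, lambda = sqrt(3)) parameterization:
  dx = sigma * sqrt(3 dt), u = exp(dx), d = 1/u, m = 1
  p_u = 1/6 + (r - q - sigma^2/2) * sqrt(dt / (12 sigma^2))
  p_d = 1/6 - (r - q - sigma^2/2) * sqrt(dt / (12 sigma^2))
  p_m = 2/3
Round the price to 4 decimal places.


dt = T/N = 0.666667; dx = sigma*sqrt(3*dt) = 0.806102
u = exp(dx) = 2.239162; d = 1/u = 0.446596
p_u = 0.105281, p_m = 0.666667, p_d = 0.228053
Discount per step: exp(-r*dt) = 0.990710
Stock lattice S(k, j) with j the centered position index:
  k=0: S(0,+0) = 46.6600
  k=1: S(1,-1) = 20.8382; S(1,+0) = 46.6600; S(1,+1) = 104.4793
  k=2: S(2,-2) = 9.3062; S(2,-1) = 20.8382; S(2,+0) = 46.6600; S(2,+1) = 104.4793; S(2,+2) = 233.9461
  k=3: S(3,-3) = 4.1561; S(3,-2) = 9.3062; S(3,-1) = 20.8382; S(3,+0) = 46.6600; S(3,+1) = 104.4793; S(3,+2) = 233.9461; S(3,+3) = 523.8432
Terminal payoffs V(N, j) = max(S_T - K, 0):
  V(3,-3) = 0.000000; V(3,-2) = 0.000000; V(3,-1) = 0.000000; V(3,+0) = 1.020000; V(3,+1) = 58.839303; V(3,+2) = 188.306095; V(3,+3) = 478.203229
Backward induction: V(k, j) = exp(-r*dt) * [p_u * V(k+1, j+1) + p_m * V(k+1, j) + p_d * V(k+1, j-1)]
  V(2,-2) = exp(-r*dt) * [p_u*0.000000 + p_m*0.000000 + p_d*0.000000] = 0.000000
  V(2,-1) = exp(-r*dt) * [p_u*1.020000 + p_m*0.000000 + p_d*0.000000] = 0.106389
  V(2,+0) = exp(-r*dt) * [p_u*58.839303 + p_m*1.020000 + p_d*0.000000] = 6.810778
  V(2,+1) = exp(-r*dt) * [p_u*188.306095 + p_m*58.839303 + p_d*1.020000] = 58.733072
  V(2,+2) = exp(-r*dt) * [p_u*478.203229 + p_m*188.306095 + p_d*58.839303] = 187.542832
  V(1,-1) = exp(-r*dt) * [p_u*6.810778 + p_m*0.106389 + p_d*0.000000] = 0.780649
  V(1,+0) = exp(-r*dt) * [p_u*58.733072 + p_m*6.810778 + p_d*0.106389] = 10.648390
  V(1,+1) = exp(-r*dt) * [p_u*187.542832 + p_m*58.733072 + p_d*6.810778] = 59.891633
  V(0,+0) = exp(-r*dt) * [p_u*59.891633 + p_m*10.648390 + p_d*0.780649] = 13.456210

Answer: Price = V(0,0) = 13.4562


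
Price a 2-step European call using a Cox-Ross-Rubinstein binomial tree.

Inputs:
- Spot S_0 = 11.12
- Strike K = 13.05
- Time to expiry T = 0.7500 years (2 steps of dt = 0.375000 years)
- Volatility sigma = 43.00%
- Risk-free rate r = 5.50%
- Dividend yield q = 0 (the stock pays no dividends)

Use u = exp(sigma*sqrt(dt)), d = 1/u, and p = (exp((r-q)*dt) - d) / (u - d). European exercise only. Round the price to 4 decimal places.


Answer: Price = V(0,0) = 1.2441

Derivation:
dt = T/N = 0.375000
u = exp(sigma*sqrt(dt)) = 1.301243; d = 1/u = 0.768496
p = (exp((r-q)*dt) - d) / (u - d) = 0.473664
Discount per step: exp(-r*dt) = 0.979586
Stock lattice S(k, i) with i counting down-moves:
  k=0: S(0,0) = 11.1200
  k=1: S(1,0) = 14.4698; S(1,1) = 8.5457
  k=2: S(2,0) = 18.8288; S(2,1) = 11.1200; S(2,2) = 6.5673
Terminal payoffs V(N, i) = max(S_T - K, 0):
  V(2,0) = 5.778762; V(2,1) = 0.000000; V(2,2) = 0.000000
Backward induction: V(k, i) = exp(-r*dt) * [p * V(k+1, i) + (1-p) * V(k+1, i+1)].
  V(1,0) = exp(-r*dt) * [p*5.778762 + (1-p)*0.000000] = 2.681316
  V(1,1) = exp(-r*dt) * [p*0.000000 + (1-p)*0.000000] = 0.000000
  V(0,0) = exp(-r*dt) * [p*2.681316 + (1-p)*0.000000] = 1.244117


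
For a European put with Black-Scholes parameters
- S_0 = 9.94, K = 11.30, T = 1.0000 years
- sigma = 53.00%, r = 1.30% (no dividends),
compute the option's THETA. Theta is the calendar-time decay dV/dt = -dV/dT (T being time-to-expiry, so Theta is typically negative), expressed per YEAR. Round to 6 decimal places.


Answer: Theta = -0.950303

Derivation:
d1 = 0.0475741414; d2 = -0.4824258586
phi(d1) = 0.3984910729; exp(-qT) = 1.0000000000; exp(-rT) = 0.9870841350
Theta = -S*exp(-qT)*phi(d1)*sigma/(2*sqrt(T)) + r*K*exp(-rT)*N(-d2) - q*S*exp(-qT)*N(-d1)
N(-d1) = 0.4810278204; N(-d2) = 0.6852482723; sqrt(T) = 1.0000000000
Term 1 = -9.9400 * 1.0000000000 * 0.3984910729 * 0.5300 / (2 * 1.0000000000) = -1.0496653351
Term 2 = 0.0130 * 11.3000 * 0.9870841350 * 0.6852482723 = 0.0993628219
Term 3 = 0 (no dividend yield, q = 0)
Theta = -1.0496653351 + (0.0993628219) + (0.0000000000) = -0.950303


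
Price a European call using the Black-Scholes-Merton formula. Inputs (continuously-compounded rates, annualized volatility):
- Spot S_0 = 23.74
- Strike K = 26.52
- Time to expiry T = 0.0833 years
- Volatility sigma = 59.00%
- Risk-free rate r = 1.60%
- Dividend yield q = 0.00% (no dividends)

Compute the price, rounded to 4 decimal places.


d1 = (ln(S/K) + (r - q + 0.5*sigma^2) * T) / (sigma * sqrt(T)) = -0.55734223
d2 = d1 - sigma * sqrt(T) = -0.72762650
exp(-rT) = 0.99866809; exp(-qT) = 1.00000000
C = S_0 * exp(-qT) * N(d1) - K * exp(-rT) * N(d2)
N(d1) = 0.28864681; N(d2) = 0.23342113
C = 23.7400 * 1.00000000 * 0.28864681 - 26.5200 * 0.99866809 * 0.23342113 = 0.6704

Answer: Price = 0.6704


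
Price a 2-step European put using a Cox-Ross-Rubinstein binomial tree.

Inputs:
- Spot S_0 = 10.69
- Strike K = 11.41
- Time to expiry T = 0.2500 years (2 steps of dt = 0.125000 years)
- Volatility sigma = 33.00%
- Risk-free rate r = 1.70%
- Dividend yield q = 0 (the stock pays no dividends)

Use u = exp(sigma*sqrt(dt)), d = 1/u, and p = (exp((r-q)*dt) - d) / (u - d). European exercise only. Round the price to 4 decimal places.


Answer: Price = V(0,0) = 1.1509

Derivation:
dt = T/N = 0.125000
u = exp(sigma*sqrt(dt)) = 1.123751; d = 1/u = 0.889876
p = (exp((r-q)*dt) - d) / (u - d) = 0.479961
Discount per step: exp(-r*dt) = 0.997877
Stock lattice S(k, i) with i counting down-moves:
  k=0: S(0,0) = 10.6900
  k=1: S(1,0) = 12.0129; S(1,1) = 9.5128
  k=2: S(2,0) = 13.4995; S(2,1) = 10.6900; S(2,2) = 8.4652
Terminal payoffs V(N, i) = max(K - S_T, 0):
  V(2,0) = 0.000000; V(2,1) = 0.720000; V(2,2) = 2.944801
Backward induction: V(k, i) = exp(-r*dt) * [p * V(k+1, i) + (1-p) * V(k+1, i+1)].
  V(1,0) = exp(-r*dt) * [p*0.000000 + (1-p)*0.720000] = 0.373634
  V(1,1) = exp(-r*dt) * [p*0.720000 + (1-p)*2.944801] = 1.873000
  V(0,0) = exp(-r*dt) * [p*0.373634 + (1-p)*1.873000] = 1.150915


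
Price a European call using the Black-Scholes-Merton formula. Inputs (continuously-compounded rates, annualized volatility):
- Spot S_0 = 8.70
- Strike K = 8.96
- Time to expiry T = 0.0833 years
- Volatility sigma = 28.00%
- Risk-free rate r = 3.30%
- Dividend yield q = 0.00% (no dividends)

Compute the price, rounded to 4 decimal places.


Answer: Price = 0.1819

Derivation:
d1 = (ln(S/K) + (r - q + 0.5*sigma^2) * T) / (sigma * sqrt(T)) = -0.28996546
d2 = d1 - sigma * sqrt(T) = -0.37077833
exp(-rT) = 0.99725487; exp(-qT) = 1.00000000
C = S_0 * exp(-qT) * N(d1) - K * exp(-rT) * N(d2)
N(d1) = 0.38592133; N(d2) = 0.35540132
C = 8.7000 * 1.00000000 * 0.38592133 - 8.9600 * 0.99725487 * 0.35540132 = 0.1819


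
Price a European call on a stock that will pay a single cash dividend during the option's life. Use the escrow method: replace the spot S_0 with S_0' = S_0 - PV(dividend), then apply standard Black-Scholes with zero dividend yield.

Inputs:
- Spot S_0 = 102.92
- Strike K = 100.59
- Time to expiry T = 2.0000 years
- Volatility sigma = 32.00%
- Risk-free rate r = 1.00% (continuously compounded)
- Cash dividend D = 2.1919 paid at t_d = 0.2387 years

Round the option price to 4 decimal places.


Answer: Price = 18.9286

Derivation:
PV(D) = D * exp(-r * t_d) = 2.1919 * 0.99761585 = 2.18667417
S_0' = S_0 - PV(D) = 102.9200 - 2.18667417 = 100.73332583
d1 = (ln(S_0'/K) + (r + sigma^2/2)*T) / (sigma*sqrt(T)) = 0.27361461
d2 = d1 - sigma*sqrt(T) = -0.17893373
exp(-rT) = 0.98019867
N(d1) = 0.60780960; N(d2) = 0.42899487
C = S_0' * N(d1) - K * exp(-rT) * N(d2) = 100.73332583 * 0.60780960 - 100.5900 * 0.98019867 * 0.42899487 = 18.9286


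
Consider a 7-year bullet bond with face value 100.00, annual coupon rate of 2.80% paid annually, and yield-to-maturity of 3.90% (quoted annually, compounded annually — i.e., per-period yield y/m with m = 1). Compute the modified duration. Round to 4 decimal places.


Coupon per period c = face * coupon_rate / m = 2.800000
Periods per year m = 1; per-period yield y/m = 0.039000
Number of cashflows N = 7
Cashflows (t years, CF_t, discount factor 1/(1+y/m)^(m*t), PV):
  t = 1.0000: CF_t = 2.800000, DF = 0.962464, PV = 2.694899
  t = 2.0000: CF_t = 2.800000, DF = 0.926337, PV = 2.593743
  t = 3.0000: CF_t = 2.800000, DF = 0.891566, PV = 2.496384
  t = 4.0000: CF_t = 2.800000, DF = 0.858100, PV = 2.402679
  t = 5.0000: CF_t = 2.800000, DF = 0.825890, PV = 2.312492
  t = 6.0000: CF_t = 2.800000, DF = 0.794889, PV = 2.225690
  t = 7.0000: CF_t = 102.800000, DF = 0.765052, PV = 78.647384
Price P = sum_t PV_t = 93.373272
First compute Macaulay numerator sum_t t * PV_t:
  t * PV_t at t = 1.0000: 2.694899
  t * PV_t at t = 2.0000: 5.187486
  t * PV_t at t = 3.0000: 7.489152
  t * PV_t at t = 4.0000: 9.610718
  t * PV_t at t = 5.0000: 11.562461
  t * PV_t at t = 6.0000: 13.354142
  t * PV_t at t = 7.0000: 550.531688
Macaulay duration D = 600.430547 / 93.373272 = 6.430433
Modified duration = D / (1 + y/m) = 6.430433 / (1 + 0.039000) = 6.189059

Answer: Modified duration = 6.1891


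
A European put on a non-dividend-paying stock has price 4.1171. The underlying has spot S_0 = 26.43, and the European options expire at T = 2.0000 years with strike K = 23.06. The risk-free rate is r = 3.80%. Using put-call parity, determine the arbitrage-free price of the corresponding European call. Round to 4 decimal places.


Put-call parity: C - P = S_0 * exp(-qT) - K * exp(-rT).
S_0 * exp(-qT) = 26.4300 * 1.00000000 = 26.43000000
K * exp(-rT) = 23.0600 * 0.92681621 = 21.37238172
C = P + S*exp(-qT) - K*exp(-rT)
C = 4.1171 + 26.43000000 - 21.37238172 = 9.1747

Answer: Call price = 9.1747


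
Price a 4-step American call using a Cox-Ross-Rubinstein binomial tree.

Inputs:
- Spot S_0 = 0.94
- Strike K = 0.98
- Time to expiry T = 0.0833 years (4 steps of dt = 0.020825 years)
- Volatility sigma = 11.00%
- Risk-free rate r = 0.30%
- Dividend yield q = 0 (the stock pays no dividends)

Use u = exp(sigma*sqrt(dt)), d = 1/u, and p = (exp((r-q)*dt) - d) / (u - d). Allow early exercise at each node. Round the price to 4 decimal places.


dt = T/N = 0.020825
u = exp(sigma*sqrt(dt)) = 1.016001; d = 1/u = 0.984251
p = (exp((r-q)*dt) - d) / (u - d) = 0.497999
Discount per step: exp(-r*dt) = 0.999938
Stock lattice S(k, i) with i counting down-moves:
  k=0: S(0,0) = 0.9400
  k=1: S(1,0) = 0.9550; S(1,1) = 0.9252
  k=2: S(2,0) = 0.9703; S(2,1) = 0.9400; S(2,2) = 0.9106
  k=3: S(3,0) = 0.9858; S(3,1) = 0.9550; S(3,2) = 0.9252; S(3,3) = 0.8963
  k=4: S(4,0) = 1.0016; S(4,1) = 0.9703; S(4,2) = 0.9400; S(4,3) = 0.9106; S(4,4) = 0.8822
Terminal payoffs V(N, i) = max(S_T - K, 0):
  V(4,0) = 0.021622; V(4,1) = 0.000000; V(4,2) = 0.000000; V(4,3) = 0.000000; V(4,4) = 0.000000
Backward induction: V(k, i) = exp(-r*dt) * [p * V(k+1, i) + (1-p) * V(k+1, i+1)]; then take max(V_cont, immediate exercise) for American.
  V(3,0) = exp(-r*dt) * [p*0.021622 + (1-p)*0.000000] = 0.010767; exercise = 0.005848; V(3,0) = max -> 0.010767
  V(3,1) = exp(-r*dt) * [p*0.000000 + (1-p)*0.000000] = 0.000000; exercise = 0.000000; V(3,1) = max -> 0.000000
  V(3,2) = exp(-r*dt) * [p*0.000000 + (1-p)*0.000000] = 0.000000; exercise = 0.000000; V(3,2) = max -> 0.000000
  V(3,3) = exp(-r*dt) * [p*0.000000 + (1-p)*0.000000] = 0.000000; exercise = 0.000000; V(3,3) = max -> 0.000000
  V(2,0) = exp(-r*dt) * [p*0.010767 + (1-p)*0.000000] = 0.005362; exercise = 0.000000; V(2,0) = max -> 0.005362
  V(2,1) = exp(-r*dt) * [p*0.000000 + (1-p)*0.000000] = 0.000000; exercise = 0.000000; V(2,1) = max -> 0.000000
  V(2,2) = exp(-r*dt) * [p*0.000000 + (1-p)*0.000000] = 0.000000; exercise = 0.000000; V(2,2) = max -> 0.000000
  V(1,0) = exp(-r*dt) * [p*0.005362 + (1-p)*0.000000] = 0.002670; exercise = 0.000000; V(1,0) = max -> 0.002670
  V(1,1) = exp(-r*dt) * [p*0.000000 + (1-p)*0.000000] = 0.000000; exercise = 0.000000; V(1,1) = max -> 0.000000
  V(0,0) = exp(-r*dt) * [p*0.002670 + (1-p)*0.000000] = 0.001330; exercise = 0.000000; V(0,0) = max -> 0.001330

Answer: Price = V(0,0) = 0.0013


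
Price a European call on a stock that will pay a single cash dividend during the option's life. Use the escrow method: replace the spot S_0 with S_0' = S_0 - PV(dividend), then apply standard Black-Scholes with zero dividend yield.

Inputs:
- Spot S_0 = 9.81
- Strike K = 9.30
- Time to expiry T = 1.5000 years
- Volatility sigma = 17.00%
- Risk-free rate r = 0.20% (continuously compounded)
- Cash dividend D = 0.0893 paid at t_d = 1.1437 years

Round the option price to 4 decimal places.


Answer: Price = 1.0319

Derivation:
PV(D) = D * exp(-r * t_d) = 0.0893 * 0.99771521 = 0.08909597
S_0' = S_0 - PV(D) = 9.8100 - 0.08909597 = 9.72090403
d1 = (ln(S_0'/K) + (r + sigma^2/2)*T) / (sigma*sqrt(T)) = 0.33110964
d2 = d1 - sigma*sqrt(T) = 0.12290301
exp(-rT) = 0.99700450
N(d1) = 0.62971916; N(d2) = 0.54890805
C = S_0' * N(d1) - K * exp(-rT) * N(d2) = 9.72090403 * 0.62971916 - 9.3000 * 0.99700450 * 0.54890805 = 1.0319


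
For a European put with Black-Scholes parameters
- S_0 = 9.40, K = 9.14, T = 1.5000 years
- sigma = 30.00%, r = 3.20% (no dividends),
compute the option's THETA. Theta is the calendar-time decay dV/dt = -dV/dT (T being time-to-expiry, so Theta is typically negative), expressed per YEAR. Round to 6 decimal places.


d1 = 0.3906917192; d2 = 0.0232682578
phi(d1) = 0.3696278675; exp(-qT) = 1.0000000000; exp(-rT) = 0.9531337871
Theta = -S*exp(-qT)*phi(d1)*sigma/(2*sqrt(T)) + r*K*exp(-rT)*N(-d2) - q*S*exp(-qT)*N(-d1)
N(-d1) = 0.3480125602; N(-d2) = 0.4907181457; sqrt(T) = 1.2247448714
Term 1 = -9.4000 * 1.0000000000 * 0.3696278675 * 0.3000 / (2 * 1.2247448714) = -0.4255378449
Term 2 = 0.0320 * 9.1400 * 0.9531337871 * 0.4907181457 = 0.1367987586
Term 3 = 0 (no dividend yield, q = 0)
Theta = -0.4255378449 + (0.1367987586) + (0.0000000000) = -0.288739

Answer: Theta = -0.288739


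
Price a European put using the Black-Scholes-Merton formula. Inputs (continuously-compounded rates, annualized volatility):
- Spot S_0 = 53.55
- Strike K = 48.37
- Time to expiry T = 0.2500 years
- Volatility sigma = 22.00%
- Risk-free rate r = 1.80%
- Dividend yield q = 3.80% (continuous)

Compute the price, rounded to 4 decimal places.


d1 = (ln(S/K) + (r - q + 0.5*sigma^2) * T) / (sigma * sqrt(T)) = 0.93441827
d2 = d1 - sigma * sqrt(T) = 0.82441827
exp(-rT) = 0.99551011; exp(-qT) = 0.99054498
P = K * exp(-rT) * N(-d2) - S_0 * exp(-qT) * N(-d1)
N(-d1) = 0.17504409; N(-d2) = 0.20485097
P = 48.3700 * 0.99551011 * 0.20485097 - 53.5500 * 0.99054498 * 0.17504409 = 0.5792

Answer: Price = 0.5792


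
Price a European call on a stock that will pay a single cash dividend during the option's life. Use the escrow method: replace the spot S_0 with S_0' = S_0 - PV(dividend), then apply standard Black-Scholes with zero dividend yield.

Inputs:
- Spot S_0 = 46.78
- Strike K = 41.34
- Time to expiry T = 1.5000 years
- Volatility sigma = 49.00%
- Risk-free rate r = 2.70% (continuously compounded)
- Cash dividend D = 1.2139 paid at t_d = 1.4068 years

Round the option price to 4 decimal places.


PV(D) = D * exp(-r * t_d) = 1.2139 * 0.96272873 = 1.16865640
S_0' = S_0 - PV(D) = 46.7800 - 1.16865640 = 45.61134360
d1 = (ln(S_0'/K) + (r + sigma^2/2)*T) / (sigma*sqrt(T)) = 0.53139080
d2 = d1 - sigma*sqrt(T) = -0.06873419
exp(-rT) = 0.96030916
N(d1) = 0.70242600; N(d2) = 0.47260060
C = S_0' * N(d1) - K * exp(-rT) * N(d2) = 45.61134360 * 0.70242600 - 41.3400 * 0.96030916 * 0.47260060 = 13.2767

Answer: Price = 13.2767


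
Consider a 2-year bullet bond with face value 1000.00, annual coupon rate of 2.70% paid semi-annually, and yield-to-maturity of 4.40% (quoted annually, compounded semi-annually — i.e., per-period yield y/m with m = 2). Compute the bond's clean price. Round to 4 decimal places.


Coupon per period c = face * coupon_rate / m = 13.500000
Periods per year m = 2; per-period yield y/m = 0.022000
Number of cashflows N = 4
Cashflows (t years, CF_t, discount factor 1/(1+y/m)^(m*t), PV):
  t = 0.5000: CF_t = 13.500000, DF = 0.978474, PV = 13.209393
  t = 1.0000: CF_t = 13.500000, DF = 0.957411, PV = 12.925042
  t = 1.5000: CF_t = 13.500000, DF = 0.936801, PV = 12.646813
  t = 2.0000: CF_t = 1013.500000, DF = 0.916635, PV = 929.009532
Price P = sum_t PV_t = 967.790780

Answer: Price = 967.7908


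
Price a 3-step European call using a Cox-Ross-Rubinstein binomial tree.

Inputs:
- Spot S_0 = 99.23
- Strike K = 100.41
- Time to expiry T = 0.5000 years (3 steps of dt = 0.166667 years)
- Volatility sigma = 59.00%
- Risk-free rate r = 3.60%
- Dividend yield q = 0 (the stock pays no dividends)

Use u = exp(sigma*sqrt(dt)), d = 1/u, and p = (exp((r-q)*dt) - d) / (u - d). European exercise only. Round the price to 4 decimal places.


dt = T/N = 0.166667
u = exp(sigma*sqrt(dt)) = 1.272351; d = 1/u = 0.785947
p = (exp((r-q)*dt) - d) / (u - d) = 0.452445
Discount per step: exp(-r*dt) = 0.994018
Stock lattice S(k, i) with i counting down-moves:
  k=0: S(0,0) = 99.2300
  k=1: S(1,0) = 126.2554; S(1,1) = 77.9895
  k=2: S(2,0) = 160.6412; S(2,1) = 99.2300; S(2,2) = 61.2956
  k=3: S(3,0) = 204.3920; S(3,1) = 126.2554; S(3,2) = 77.9895; S(3,3) = 48.1750
Terminal payoffs V(N, i) = max(S_T - K, 0):
  V(3,0) = 103.982029; V(3,1) = 25.845405; V(3,2) = 0.000000; V(3,3) = 0.000000
Backward induction: V(k, i) = exp(-r*dt) * [p * V(k+1, i) + (1-p) * V(k+1, i+1)].
  V(2,0) = exp(-r*dt) * [p*103.982029 + (1-p)*25.845405] = 60.831867
  V(2,1) = exp(-r*dt) * [p*25.845405 + (1-p)*0.000000] = 11.623681
  V(2,2) = exp(-r*dt) * [p*0.000000 + (1-p)*0.000000] = 0.000000
  V(1,0) = exp(-r*dt) * [p*60.831867 + (1-p)*11.623681] = 33.684977
  V(1,1) = exp(-r*dt) * [p*11.623681 + (1-p)*0.000000] = 5.227620
  V(0,0) = exp(-r*dt) * [p*33.684977 + (1-p)*5.227620] = 17.994725

Answer: Price = V(0,0) = 17.9947


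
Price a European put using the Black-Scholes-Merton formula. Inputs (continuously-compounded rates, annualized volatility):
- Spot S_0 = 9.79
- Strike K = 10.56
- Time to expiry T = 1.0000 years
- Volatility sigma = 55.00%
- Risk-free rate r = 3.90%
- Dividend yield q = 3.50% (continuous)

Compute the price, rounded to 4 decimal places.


d1 = (ln(S/K) + (r - q + 0.5*sigma^2) * T) / (sigma * sqrt(T)) = 0.14461487
d2 = d1 - sigma * sqrt(T) = -0.40538513
exp(-rT) = 0.96175071; exp(-qT) = 0.96560542
P = K * exp(-rT) * N(-d2) - S_0 * exp(-qT) * N(-d1)
N(-d1) = 0.44250748; N(-d2) = 0.65740278
P = 10.5600 * 0.96175071 * 0.65740278 - 9.7900 * 0.96560542 * 0.44250748 = 2.4935

Answer: Price = 2.4935
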